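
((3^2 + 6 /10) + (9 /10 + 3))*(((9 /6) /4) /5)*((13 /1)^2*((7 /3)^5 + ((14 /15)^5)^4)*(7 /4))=27306806215829347729572333283 /1313681671142578125000000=20786.47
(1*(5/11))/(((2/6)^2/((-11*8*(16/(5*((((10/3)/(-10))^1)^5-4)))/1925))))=279936/1873025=0.15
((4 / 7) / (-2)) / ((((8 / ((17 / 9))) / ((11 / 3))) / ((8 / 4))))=-187 / 378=-0.49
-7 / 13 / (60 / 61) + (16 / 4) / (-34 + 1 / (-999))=-17620789 / 26494260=-0.67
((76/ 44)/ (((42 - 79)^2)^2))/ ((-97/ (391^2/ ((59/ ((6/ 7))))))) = -17428434/ 825888402031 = -0.00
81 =81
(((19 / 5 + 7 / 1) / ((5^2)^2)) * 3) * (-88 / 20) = -3564 / 15625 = -0.23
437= 437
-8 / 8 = -1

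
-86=-86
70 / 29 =2.41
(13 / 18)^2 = 169 / 324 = 0.52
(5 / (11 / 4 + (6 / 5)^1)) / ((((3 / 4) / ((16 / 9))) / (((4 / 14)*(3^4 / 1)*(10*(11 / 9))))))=848.70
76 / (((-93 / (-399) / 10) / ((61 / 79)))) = 6165880 / 2449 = 2517.71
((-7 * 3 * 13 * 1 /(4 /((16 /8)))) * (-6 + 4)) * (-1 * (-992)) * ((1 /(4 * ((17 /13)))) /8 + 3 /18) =877331 /17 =51607.71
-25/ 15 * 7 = -35/ 3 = -11.67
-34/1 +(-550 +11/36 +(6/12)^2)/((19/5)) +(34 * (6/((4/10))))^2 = 44446561/171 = 259921.41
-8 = -8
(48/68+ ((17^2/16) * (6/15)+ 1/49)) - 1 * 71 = -2100783/33320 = -63.05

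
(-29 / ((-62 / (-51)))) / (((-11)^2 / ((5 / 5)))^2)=-1479 / 907742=-0.00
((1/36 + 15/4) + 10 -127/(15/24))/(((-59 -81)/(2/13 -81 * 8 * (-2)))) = 1436294/819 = 1753.72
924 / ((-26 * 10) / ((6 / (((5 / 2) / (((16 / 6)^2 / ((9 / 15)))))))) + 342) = 19712 / 7101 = 2.78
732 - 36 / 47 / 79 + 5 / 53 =144066205 / 196789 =732.08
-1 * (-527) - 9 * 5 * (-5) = 752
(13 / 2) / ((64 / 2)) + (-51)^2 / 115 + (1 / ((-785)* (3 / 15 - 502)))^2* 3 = 26061769998099751 / 1142032443547840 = 22.82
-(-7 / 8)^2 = -49 / 64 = -0.77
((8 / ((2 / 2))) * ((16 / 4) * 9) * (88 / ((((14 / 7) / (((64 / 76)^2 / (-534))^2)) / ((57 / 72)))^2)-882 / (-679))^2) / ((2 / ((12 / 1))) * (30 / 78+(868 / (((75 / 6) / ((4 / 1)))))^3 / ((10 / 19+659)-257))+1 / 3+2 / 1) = 228402400885349640874886142789852187993388300000000 / 4171492499538544244418744999098872718847938225801703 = 0.05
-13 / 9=-1.44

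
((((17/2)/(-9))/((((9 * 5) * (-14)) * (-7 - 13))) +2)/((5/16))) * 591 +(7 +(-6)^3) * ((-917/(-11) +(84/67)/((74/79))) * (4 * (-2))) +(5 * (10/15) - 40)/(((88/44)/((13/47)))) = 400228316705188/2752619625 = 145399.06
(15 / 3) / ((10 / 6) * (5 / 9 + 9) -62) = -135 / 1244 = -0.11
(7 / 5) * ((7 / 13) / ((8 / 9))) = 441 / 520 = 0.85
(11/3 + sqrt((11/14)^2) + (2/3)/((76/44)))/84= 429/7448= 0.06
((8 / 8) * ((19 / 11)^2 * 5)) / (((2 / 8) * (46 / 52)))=187720 / 2783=67.45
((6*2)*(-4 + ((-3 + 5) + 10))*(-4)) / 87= -128 / 29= -4.41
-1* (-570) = 570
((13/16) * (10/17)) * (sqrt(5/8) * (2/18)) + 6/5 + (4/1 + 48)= 53.24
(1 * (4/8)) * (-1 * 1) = -1/2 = -0.50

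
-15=-15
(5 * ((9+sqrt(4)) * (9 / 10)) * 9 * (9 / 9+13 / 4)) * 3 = 45441 / 8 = 5680.12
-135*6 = -810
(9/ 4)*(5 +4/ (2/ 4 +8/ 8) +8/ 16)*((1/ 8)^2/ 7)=21/ 512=0.04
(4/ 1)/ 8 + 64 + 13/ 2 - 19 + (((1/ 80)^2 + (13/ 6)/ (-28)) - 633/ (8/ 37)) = -386494379/ 134400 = -2875.70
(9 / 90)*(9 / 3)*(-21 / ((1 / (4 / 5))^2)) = -504 / 125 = -4.03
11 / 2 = 5.50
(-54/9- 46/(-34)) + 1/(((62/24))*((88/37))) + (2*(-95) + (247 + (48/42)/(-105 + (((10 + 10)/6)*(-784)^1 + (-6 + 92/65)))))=2263008428221/43092382102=52.52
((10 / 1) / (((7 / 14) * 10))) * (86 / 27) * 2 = 344 / 27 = 12.74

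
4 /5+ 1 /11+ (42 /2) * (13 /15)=210 /11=19.09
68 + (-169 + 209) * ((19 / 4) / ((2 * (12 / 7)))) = 1481 / 12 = 123.42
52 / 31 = 1.68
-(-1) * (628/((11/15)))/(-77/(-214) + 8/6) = 6047640/11957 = 505.78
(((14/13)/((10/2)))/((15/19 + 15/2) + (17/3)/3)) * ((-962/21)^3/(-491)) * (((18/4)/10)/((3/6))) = 7807045584/2093734475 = 3.73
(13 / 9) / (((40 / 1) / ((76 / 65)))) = 19 / 450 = 0.04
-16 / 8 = -2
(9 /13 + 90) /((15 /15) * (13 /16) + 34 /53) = 111088 /1781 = 62.37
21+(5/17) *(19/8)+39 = 8255/136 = 60.70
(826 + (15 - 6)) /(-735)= -1.14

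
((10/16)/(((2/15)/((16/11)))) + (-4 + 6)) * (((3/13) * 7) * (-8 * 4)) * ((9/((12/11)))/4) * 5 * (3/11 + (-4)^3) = 42838110/143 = 299567.20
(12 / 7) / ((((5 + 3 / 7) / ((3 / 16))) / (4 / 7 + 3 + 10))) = 45 / 56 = 0.80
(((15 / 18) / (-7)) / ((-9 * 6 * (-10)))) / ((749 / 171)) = -19 / 377496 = -0.00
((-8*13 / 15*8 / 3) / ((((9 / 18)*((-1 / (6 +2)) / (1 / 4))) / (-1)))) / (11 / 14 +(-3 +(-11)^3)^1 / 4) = 23296 / 104805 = 0.22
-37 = -37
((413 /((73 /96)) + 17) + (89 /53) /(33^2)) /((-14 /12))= -4719993820 /9831129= -480.11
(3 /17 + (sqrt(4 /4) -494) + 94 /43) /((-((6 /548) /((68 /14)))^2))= 610333044736 /6321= 96556406.38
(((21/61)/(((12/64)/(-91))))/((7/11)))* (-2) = 32032/61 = 525.11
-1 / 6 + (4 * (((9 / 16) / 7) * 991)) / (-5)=-26827 / 420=-63.87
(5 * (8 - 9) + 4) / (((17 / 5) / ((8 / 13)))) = -40 / 221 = -0.18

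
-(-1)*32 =32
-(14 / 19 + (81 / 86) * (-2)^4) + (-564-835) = -1155897 / 817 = -1414.81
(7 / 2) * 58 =203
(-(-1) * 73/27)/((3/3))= 73/27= 2.70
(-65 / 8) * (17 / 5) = -221 / 8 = -27.62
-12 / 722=-6 / 361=-0.02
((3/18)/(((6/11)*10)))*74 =407/180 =2.26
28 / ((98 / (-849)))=-1698 / 7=-242.57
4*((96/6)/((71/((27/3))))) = 576/71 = 8.11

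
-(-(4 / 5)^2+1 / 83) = 1303 / 2075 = 0.63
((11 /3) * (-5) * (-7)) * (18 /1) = 2310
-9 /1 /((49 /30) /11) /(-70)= 297 /343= 0.87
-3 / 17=-0.18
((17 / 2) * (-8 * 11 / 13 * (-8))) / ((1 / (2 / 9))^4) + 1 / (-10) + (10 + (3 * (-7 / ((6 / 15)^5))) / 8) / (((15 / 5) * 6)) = -2765065393 / 218350080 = -12.66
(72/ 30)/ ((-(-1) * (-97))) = -12/ 485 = -0.02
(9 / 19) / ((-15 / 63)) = -189 / 95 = -1.99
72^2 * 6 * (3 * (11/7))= 1026432/7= 146633.14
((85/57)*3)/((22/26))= 1105/209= 5.29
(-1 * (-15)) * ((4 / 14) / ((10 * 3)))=1 / 7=0.14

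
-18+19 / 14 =-233 / 14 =-16.64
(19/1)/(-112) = -19/112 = -0.17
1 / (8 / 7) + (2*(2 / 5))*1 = 67 / 40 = 1.68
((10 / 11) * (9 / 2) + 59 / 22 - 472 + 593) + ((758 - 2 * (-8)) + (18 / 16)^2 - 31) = 613915 / 704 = 872.04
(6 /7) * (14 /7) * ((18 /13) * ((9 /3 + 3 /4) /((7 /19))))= 15390 /637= 24.16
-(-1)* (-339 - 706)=-1045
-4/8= -1/2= -0.50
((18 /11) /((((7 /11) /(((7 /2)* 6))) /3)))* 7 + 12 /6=1136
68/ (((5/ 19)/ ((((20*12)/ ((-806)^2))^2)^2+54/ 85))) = 164.16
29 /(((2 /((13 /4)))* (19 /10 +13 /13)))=65 /4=16.25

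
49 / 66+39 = 2623 / 66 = 39.74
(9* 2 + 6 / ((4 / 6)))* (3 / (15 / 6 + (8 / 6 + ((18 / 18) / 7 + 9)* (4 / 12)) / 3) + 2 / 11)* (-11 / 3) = -46404 / 499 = -92.99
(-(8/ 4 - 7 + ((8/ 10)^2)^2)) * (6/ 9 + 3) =16.83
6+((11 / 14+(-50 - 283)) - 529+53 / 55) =-657773 / 770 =-854.25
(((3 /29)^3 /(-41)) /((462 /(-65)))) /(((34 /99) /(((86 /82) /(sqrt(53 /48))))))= 226395*sqrt(159) /258573812063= 0.00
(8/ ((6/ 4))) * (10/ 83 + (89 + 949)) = 1378624/ 249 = 5536.64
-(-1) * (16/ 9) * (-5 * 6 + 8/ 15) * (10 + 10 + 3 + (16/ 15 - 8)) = -1704352/ 2025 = -841.66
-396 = -396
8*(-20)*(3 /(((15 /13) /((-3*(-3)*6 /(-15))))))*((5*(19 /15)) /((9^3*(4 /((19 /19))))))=3952 /1215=3.25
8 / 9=0.89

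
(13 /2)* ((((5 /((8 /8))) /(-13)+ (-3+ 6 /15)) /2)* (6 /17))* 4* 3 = -3492 /85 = -41.08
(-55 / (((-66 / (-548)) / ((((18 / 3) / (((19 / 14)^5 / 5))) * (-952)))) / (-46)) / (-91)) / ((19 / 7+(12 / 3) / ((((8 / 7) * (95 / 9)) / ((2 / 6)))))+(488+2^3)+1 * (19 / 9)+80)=29040095153664000 / 11780945289919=2465.01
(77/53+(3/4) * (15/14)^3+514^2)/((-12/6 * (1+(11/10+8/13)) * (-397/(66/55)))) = 5993972106135/40761971824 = 147.05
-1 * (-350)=350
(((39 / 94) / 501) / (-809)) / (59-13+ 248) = -0.00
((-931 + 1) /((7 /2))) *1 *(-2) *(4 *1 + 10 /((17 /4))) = 401760 /119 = 3376.13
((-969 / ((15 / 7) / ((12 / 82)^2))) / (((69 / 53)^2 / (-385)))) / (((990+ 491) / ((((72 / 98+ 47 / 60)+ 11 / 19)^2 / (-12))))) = -4287595698067 / 7877423005200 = -0.54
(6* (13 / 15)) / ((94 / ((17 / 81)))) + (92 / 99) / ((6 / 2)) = 67291 / 209385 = 0.32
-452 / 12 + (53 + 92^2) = 25438 / 3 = 8479.33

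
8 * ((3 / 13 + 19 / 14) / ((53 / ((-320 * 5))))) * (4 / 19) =-7398400 / 91637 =-80.74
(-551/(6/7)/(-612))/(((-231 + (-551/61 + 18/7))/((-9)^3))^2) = 9.90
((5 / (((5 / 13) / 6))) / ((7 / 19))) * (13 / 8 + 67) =406809 / 28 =14528.89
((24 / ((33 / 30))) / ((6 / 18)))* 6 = 392.73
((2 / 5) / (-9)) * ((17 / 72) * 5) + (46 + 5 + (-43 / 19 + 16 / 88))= 3309023 / 67716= 48.87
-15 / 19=-0.79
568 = 568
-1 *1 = -1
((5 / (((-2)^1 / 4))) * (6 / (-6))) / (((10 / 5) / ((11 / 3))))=55 / 3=18.33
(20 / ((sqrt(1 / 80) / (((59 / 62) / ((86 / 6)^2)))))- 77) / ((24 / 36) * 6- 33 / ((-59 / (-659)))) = 649 / 3073- 1253160 * sqrt(5) / 1232989009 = 0.21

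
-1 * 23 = -23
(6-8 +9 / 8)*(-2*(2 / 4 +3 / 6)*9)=63 / 4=15.75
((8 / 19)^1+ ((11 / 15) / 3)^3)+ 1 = 2485664 / 1731375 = 1.44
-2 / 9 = -0.22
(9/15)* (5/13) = 3/13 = 0.23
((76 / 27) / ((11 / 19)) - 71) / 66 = -19643 / 19602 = -1.00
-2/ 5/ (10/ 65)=-13/ 5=-2.60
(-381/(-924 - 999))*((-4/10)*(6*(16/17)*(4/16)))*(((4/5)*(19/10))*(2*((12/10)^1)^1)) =-2779776/6810625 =-0.41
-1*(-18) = 18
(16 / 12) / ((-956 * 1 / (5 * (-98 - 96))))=970 / 717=1.35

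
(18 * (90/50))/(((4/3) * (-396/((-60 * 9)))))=729/22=33.14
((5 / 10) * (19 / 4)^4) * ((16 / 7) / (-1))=-130321 / 224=-581.79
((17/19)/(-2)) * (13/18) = -221/684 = -0.32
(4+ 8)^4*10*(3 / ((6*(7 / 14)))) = 207360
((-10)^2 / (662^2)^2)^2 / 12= 625 / 27664649924304580577472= 0.00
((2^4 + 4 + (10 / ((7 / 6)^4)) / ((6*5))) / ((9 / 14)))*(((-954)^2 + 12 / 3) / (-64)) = -1378035445 / 3087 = -446399.56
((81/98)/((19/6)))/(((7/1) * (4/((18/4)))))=2187/52136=0.04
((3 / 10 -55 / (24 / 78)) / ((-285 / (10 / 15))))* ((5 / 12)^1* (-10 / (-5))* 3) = 3569 / 3420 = 1.04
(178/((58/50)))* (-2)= -8900/29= -306.90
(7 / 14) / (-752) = -1 / 1504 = -0.00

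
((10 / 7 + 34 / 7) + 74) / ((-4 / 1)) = -281 / 14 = -20.07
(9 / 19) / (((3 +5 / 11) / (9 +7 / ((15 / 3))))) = 2574 / 1805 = 1.43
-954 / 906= -159 / 151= -1.05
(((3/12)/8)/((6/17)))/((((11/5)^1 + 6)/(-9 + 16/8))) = -595/7872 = -0.08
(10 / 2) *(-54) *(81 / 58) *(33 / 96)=-120285 / 928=-129.62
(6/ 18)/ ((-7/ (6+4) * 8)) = -5/ 84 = -0.06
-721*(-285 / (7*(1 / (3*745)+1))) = 65608425 / 2236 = 29341.87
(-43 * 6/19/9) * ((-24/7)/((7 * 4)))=172/931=0.18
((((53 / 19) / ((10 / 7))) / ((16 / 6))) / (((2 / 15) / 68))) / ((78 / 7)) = 33.51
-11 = -11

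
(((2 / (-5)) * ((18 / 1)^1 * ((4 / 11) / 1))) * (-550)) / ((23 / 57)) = 3568.70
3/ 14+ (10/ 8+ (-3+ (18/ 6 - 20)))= -519/ 28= -18.54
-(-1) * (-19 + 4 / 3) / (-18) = 53 / 54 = 0.98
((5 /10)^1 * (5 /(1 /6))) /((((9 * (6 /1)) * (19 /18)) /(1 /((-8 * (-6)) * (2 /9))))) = 15 /608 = 0.02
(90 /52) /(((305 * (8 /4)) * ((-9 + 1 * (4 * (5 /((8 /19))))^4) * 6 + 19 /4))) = 18 /193770724433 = 0.00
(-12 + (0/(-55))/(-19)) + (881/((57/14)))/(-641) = -450778/36537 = -12.34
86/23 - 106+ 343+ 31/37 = 205582/851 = 241.58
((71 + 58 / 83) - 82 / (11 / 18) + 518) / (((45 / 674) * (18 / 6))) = 93435946 / 41085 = 2274.21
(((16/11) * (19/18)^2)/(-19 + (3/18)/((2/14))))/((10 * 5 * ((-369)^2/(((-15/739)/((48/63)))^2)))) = -0.00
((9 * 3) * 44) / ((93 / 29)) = 11484 / 31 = 370.45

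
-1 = -1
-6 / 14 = -3 / 7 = -0.43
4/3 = 1.33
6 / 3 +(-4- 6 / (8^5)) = -32771 / 16384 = -2.00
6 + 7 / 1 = 13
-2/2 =-1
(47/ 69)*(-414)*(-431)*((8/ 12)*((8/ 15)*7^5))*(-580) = -1263785289088/ 3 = -421261763029.33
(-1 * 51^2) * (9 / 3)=-7803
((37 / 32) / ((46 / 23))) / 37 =1 / 64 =0.02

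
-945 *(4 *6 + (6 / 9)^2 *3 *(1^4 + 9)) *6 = -211680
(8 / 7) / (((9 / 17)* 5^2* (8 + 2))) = 68 / 7875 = 0.01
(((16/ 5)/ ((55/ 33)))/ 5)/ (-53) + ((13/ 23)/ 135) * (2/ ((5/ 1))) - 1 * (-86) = 353791832/ 4114125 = 85.99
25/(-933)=-25/933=-0.03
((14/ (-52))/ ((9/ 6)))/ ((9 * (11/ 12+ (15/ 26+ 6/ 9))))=-28/ 3033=-0.01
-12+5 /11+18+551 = 6132 /11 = 557.45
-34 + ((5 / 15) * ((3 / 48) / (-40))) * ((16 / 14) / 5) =-285601 / 8400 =-34.00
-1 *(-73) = 73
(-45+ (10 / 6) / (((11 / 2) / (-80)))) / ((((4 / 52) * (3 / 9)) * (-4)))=29705 / 44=675.11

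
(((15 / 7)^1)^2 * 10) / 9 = 250 / 49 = 5.10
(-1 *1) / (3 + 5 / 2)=-2 / 11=-0.18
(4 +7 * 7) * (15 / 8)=795 / 8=99.38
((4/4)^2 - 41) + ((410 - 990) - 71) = -691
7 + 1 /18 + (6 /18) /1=133 /18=7.39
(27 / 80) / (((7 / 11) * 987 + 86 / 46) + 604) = 759 / 2775040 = 0.00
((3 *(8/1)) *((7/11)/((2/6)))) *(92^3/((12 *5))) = 32704896/55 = 594634.47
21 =21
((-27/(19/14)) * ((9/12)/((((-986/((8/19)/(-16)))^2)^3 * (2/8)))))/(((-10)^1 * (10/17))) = 567/154610061621182297574130278400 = 0.00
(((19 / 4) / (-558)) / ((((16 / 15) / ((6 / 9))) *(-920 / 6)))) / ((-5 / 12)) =-19 / 228160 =-0.00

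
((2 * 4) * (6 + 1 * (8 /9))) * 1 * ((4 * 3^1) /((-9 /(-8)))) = 15872 /27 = 587.85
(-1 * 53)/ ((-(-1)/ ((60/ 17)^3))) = -11448000/ 4913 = -2330.14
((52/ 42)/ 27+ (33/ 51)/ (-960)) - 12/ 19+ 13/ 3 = 219589619/ 58605120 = 3.75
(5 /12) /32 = 5 /384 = 0.01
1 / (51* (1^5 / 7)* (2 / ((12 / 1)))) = 14 / 17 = 0.82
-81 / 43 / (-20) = 81 / 860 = 0.09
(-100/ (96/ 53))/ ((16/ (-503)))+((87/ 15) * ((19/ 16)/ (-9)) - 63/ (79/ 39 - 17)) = 731237381/ 420480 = 1739.05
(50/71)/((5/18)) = 2.54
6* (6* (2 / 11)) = 72 / 11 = 6.55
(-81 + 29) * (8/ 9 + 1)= -884/ 9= -98.22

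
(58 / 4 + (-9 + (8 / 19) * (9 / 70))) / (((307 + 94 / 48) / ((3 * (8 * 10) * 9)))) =38294208 / 986195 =38.83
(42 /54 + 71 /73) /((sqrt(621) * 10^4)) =sqrt(69) /1182600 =0.00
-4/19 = -0.21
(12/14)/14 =0.06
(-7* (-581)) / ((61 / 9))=36603 / 61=600.05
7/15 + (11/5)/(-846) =0.46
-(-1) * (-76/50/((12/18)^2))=-171/50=-3.42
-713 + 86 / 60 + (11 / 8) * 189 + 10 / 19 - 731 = -2695337 / 2280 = -1182.17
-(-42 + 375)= -333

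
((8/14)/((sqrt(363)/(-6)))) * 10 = -80 * sqrt(3)/77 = -1.80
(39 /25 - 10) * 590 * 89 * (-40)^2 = -709095040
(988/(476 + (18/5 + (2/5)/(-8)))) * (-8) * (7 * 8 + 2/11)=-32564480/35167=-926.00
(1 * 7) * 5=35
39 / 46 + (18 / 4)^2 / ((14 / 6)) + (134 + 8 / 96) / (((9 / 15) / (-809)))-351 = -524916193 / 2898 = -181130.50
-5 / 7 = -0.71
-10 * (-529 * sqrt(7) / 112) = 2645 * sqrt(7) / 56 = 124.96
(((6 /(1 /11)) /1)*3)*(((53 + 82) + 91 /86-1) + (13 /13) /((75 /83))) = 28982679 /1075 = 26960.63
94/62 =47/31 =1.52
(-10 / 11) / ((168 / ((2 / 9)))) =-5 / 4158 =-0.00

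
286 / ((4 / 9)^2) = 11583 / 8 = 1447.88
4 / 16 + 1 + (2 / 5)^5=15753 / 12500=1.26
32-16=16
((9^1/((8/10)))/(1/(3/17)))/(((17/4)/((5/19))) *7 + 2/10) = 45/2567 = 0.02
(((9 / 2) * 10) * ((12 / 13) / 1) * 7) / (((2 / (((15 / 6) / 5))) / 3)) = 2835 / 13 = 218.08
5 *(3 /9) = 5 /3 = 1.67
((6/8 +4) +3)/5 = 1.55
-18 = -18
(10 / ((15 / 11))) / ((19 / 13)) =286 / 57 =5.02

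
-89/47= -1.89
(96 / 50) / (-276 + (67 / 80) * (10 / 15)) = -1152 / 165265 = -0.01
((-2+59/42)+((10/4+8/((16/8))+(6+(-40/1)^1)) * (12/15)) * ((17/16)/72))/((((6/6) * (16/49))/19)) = -493297/9216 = -53.53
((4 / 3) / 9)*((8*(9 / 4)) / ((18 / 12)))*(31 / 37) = 496 / 333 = 1.49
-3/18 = -1/6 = -0.17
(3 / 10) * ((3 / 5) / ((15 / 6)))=9 / 125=0.07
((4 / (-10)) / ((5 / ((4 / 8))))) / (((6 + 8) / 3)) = -3 / 350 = -0.01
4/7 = 0.57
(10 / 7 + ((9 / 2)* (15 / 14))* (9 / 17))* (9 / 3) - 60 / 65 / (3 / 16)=7.02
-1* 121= -121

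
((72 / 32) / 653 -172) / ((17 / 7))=-70.82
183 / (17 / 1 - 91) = -183 / 74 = -2.47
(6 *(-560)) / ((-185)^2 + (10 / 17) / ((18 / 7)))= -25704 / 261823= -0.10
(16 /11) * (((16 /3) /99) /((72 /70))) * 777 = 580160 /9801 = 59.19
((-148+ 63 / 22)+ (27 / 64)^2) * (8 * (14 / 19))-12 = -866.49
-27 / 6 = -9 / 2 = -4.50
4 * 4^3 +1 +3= 260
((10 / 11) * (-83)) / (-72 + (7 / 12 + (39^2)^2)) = -1992 / 61072957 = -0.00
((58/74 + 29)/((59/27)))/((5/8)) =238032/10915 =21.81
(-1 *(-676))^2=456976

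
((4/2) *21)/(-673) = -42/673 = -0.06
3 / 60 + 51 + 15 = 1321 / 20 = 66.05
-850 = -850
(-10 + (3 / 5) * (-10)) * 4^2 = -256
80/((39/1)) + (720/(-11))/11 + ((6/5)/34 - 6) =-3956533/401115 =-9.86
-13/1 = -13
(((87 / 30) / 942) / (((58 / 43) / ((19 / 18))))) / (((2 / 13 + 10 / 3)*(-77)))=-10621 / 1183754880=-0.00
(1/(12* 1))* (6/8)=1/16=0.06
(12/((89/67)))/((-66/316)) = -42344/979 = -43.25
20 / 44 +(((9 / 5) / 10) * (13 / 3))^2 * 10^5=669245 / 11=60840.45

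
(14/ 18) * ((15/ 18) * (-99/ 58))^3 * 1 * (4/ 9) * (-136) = 19798625/ 146334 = 135.30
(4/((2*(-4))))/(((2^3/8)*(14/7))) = -1/4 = -0.25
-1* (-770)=770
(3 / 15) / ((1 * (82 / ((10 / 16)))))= 1 / 656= 0.00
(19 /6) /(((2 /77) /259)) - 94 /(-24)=94741 /3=31580.33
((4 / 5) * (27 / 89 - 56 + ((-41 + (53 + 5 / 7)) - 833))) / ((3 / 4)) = -8731792 / 9345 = -934.38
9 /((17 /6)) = 54 /17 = 3.18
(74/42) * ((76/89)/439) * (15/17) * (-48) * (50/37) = -912000/4649449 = -0.20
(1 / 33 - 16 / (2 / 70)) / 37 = -18479 / 1221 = -15.13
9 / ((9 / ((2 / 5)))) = 0.40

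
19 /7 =2.71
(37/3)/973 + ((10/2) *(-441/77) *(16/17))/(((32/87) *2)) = -79967519/2183412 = -36.63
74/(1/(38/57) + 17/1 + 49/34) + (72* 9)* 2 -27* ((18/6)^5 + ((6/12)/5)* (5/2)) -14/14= -7144817/1356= -5269.04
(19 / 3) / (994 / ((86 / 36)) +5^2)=817 / 56901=0.01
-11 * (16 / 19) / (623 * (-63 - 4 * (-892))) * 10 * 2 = -704 / 8297737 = -0.00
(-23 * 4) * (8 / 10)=-368 / 5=-73.60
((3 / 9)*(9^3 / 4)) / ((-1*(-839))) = 243 / 3356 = 0.07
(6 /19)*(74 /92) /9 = 37 /1311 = 0.03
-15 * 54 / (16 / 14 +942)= -2835 / 3301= -0.86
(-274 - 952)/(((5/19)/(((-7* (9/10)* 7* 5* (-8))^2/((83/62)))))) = -4493998490688/415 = -10828912025.75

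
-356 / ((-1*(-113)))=-356 / 113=-3.15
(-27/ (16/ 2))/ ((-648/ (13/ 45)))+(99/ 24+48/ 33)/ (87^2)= 179183/ 79928640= 0.00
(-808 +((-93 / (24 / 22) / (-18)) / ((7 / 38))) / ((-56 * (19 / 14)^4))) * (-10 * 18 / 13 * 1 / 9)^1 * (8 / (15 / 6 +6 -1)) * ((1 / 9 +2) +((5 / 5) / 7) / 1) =2989.15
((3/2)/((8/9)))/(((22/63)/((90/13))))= 76545/2288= 33.45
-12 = -12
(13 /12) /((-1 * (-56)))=13 /672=0.02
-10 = -10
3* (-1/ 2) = -3/ 2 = -1.50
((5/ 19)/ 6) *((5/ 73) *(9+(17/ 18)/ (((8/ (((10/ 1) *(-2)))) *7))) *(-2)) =-54575/ 1048572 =-0.05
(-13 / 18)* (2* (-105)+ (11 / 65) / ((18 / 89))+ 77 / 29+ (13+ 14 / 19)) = 124273831 / 892620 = 139.22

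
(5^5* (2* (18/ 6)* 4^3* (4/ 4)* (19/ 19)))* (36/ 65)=8640000/ 13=664615.38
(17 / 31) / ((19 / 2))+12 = 7102 / 589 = 12.06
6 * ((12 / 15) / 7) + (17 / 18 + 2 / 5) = 1279 / 630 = 2.03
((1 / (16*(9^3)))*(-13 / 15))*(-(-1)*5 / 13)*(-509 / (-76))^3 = -131872229 / 15360648192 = -0.01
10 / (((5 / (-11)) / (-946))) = 20812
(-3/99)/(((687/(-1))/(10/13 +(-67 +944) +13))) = 3860/98241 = 0.04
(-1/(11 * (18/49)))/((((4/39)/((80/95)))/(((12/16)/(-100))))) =637/41800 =0.02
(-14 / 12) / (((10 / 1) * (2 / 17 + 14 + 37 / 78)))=-1547 / 193490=-0.01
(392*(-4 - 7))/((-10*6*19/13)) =14014/285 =49.17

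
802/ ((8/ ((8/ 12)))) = 401/ 6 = 66.83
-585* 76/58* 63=-1400490/29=-48292.76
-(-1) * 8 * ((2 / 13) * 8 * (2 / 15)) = 256 / 195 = 1.31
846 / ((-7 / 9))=-7614 / 7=-1087.71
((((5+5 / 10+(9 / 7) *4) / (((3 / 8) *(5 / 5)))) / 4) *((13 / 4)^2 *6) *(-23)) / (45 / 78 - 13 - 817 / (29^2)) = 6331989079 / 8200780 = 772.12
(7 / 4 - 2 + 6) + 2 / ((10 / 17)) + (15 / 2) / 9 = 599 / 60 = 9.98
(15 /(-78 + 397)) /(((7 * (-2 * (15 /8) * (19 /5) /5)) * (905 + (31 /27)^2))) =-36450 /14015886731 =-0.00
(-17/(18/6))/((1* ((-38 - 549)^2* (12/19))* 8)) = -323/99235872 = -0.00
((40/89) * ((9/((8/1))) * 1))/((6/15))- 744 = -132207/178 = -742.74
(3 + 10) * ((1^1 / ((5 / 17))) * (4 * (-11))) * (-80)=155584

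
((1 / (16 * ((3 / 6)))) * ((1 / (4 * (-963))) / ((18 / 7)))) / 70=-1 / 5546880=-0.00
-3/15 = -1/5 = -0.20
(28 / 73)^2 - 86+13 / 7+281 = 7348850 / 37303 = 197.00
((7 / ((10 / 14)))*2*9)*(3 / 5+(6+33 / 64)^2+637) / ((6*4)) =2047341471 / 409600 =4998.39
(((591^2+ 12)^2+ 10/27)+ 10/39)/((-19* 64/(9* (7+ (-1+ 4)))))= -214119827736095/23712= -9030019725.71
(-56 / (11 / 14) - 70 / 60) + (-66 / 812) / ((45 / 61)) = -72.55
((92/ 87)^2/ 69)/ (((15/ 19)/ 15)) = 6992/ 22707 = 0.31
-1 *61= -61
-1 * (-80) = 80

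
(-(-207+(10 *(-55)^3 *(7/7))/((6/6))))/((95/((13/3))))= 21631441/285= 75899.79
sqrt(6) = 2.45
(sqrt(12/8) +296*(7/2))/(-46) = -518/23 - sqrt(6)/92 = -22.55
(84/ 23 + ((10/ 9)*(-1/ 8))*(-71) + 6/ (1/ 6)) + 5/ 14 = 49.87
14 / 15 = 0.93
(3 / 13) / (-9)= -1 / 39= -0.03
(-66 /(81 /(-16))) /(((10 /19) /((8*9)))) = 26752 /15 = 1783.47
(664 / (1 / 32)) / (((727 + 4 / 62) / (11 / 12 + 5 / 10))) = 2799424 / 67617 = 41.40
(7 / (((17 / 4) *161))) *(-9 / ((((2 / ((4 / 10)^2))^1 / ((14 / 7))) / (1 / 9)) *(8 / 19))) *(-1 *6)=228 / 9775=0.02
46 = 46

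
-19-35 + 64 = 10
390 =390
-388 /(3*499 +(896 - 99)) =-194 /1147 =-0.17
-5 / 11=-0.45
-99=-99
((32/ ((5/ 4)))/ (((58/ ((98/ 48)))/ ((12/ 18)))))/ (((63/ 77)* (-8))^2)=5929/ 422820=0.01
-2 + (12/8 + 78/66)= 15/22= 0.68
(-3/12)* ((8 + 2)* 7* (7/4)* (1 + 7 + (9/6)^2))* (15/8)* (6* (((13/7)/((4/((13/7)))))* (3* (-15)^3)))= 15785128125/512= 30830328.37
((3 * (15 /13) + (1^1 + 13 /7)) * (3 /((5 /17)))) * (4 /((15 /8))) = 12512 /91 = 137.49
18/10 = 1.80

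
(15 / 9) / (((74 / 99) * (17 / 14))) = 1155 / 629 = 1.84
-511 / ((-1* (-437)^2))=511 / 190969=0.00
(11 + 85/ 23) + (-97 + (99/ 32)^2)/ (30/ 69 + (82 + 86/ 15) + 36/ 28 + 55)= 115770470657/ 8216256512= 14.09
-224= -224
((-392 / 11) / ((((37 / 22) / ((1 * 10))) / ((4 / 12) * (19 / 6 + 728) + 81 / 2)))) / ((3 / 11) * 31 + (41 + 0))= -6893810 / 5661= -1217.77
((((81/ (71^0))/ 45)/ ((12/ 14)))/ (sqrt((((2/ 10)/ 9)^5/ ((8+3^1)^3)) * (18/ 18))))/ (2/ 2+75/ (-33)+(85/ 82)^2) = -128142630 * sqrt(55)/ 181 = -5250448.50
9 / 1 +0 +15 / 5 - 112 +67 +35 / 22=-691 / 22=-31.41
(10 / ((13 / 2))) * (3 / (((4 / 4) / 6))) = 360 / 13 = 27.69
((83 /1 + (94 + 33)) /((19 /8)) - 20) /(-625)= -52 /475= -0.11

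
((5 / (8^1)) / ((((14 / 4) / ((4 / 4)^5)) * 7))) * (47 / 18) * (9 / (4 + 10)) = 235 / 5488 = 0.04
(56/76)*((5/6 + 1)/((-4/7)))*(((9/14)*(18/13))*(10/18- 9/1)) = 231/13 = 17.77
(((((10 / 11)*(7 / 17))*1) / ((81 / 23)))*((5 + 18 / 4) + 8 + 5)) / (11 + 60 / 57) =76475 / 385407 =0.20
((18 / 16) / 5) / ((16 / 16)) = 9 / 40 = 0.22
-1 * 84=-84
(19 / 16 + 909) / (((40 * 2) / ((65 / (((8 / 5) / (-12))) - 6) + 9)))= -14111547 / 2560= -5512.32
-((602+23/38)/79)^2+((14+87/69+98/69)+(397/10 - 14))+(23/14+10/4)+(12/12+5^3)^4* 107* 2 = 1173909087556352952247/21763989660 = 53938138452.34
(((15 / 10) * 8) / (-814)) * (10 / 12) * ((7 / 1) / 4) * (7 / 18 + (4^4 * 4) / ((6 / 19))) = -2043125 / 29304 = -69.72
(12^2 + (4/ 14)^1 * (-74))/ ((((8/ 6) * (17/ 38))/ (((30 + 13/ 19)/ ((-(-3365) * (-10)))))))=-75207/ 400435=-0.19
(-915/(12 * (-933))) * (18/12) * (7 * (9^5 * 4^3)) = 1008556920/311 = 3242948.30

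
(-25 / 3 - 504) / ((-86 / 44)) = 33814 / 129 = 262.12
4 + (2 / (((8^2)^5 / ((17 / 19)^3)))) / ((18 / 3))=88377542054705 / 22094385512448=4.00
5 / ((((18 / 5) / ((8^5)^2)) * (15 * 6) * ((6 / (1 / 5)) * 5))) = 134217728 / 1215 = 110467.27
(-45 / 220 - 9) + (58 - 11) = 1663 / 44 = 37.80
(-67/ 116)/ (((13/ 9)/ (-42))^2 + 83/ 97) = -232150779/ 344397185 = -0.67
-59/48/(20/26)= -767/480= -1.60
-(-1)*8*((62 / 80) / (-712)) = -31 / 3560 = -0.01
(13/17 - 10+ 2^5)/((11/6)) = 2322/187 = 12.42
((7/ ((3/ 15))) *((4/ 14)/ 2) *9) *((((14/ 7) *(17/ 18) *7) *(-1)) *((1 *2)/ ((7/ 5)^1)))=-850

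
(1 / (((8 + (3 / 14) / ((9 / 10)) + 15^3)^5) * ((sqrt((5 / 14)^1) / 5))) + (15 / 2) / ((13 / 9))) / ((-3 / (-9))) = 15.58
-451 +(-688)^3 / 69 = -325691791 / 69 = -4720170.88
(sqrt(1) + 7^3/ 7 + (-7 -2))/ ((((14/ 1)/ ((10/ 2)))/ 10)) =1025/ 7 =146.43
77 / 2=38.50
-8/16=-1/2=-0.50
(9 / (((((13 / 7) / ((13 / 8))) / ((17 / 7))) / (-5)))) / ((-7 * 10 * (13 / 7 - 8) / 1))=-153 / 688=-0.22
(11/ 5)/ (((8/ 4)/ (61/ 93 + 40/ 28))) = 2.29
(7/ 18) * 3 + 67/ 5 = 14.57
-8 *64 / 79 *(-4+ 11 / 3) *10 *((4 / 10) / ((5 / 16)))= 32768 / 1185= 27.65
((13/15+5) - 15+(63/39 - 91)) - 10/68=-654149/6630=-98.67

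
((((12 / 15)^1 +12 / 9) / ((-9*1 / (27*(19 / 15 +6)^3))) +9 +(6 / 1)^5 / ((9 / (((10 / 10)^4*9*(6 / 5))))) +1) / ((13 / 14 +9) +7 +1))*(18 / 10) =1626685508 / 2353125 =691.29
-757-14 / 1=-771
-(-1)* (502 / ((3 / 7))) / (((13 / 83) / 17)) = 4958254 / 39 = 127134.72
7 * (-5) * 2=-70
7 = 7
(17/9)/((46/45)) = 85/46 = 1.85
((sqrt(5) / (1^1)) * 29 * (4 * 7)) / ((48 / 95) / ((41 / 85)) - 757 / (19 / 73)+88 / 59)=-0.62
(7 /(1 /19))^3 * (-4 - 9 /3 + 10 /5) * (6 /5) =-14115822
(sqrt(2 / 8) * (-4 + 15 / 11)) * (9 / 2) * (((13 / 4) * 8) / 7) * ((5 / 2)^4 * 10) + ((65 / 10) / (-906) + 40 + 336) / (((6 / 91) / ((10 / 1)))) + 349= 81651921497 / 1674288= 48768.15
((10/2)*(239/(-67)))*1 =-1195/67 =-17.84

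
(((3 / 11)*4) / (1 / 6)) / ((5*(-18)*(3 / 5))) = -4 / 33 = -0.12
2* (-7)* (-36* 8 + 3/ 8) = 16107/ 4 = 4026.75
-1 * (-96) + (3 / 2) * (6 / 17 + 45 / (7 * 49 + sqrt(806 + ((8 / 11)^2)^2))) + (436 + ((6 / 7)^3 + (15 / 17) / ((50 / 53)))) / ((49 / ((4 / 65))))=30905478400544054081 / 317705605927432450 - 49005 * sqrt(1311638) / 3421388534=97.26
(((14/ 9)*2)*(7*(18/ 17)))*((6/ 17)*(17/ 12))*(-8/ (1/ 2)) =-3136/ 17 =-184.47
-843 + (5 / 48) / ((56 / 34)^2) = -842.96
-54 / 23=-2.35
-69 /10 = -6.90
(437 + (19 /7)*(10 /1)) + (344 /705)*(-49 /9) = 20496913 /44415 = 461.49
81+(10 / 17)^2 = 23509 / 289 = 81.35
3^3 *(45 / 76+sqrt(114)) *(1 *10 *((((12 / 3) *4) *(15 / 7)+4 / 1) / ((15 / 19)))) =54270 / 7+91656 *sqrt(114) / 7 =147555.47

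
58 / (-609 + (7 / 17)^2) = -8381 / 87976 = -0.10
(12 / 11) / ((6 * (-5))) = -0.04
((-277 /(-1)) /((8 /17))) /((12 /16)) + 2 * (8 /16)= 4715 /6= 785.83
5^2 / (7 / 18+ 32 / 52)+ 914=938.89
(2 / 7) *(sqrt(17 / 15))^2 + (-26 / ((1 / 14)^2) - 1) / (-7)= 10927 / 15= 728.47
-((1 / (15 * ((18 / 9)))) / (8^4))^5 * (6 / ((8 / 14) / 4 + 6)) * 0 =0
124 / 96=31 / 24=1.29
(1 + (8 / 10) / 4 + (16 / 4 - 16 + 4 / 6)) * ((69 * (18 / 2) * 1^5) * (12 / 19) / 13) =-305.72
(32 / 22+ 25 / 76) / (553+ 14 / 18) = 1917 / 595232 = 0.00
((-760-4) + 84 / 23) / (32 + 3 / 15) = -87440 / 3703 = -23.61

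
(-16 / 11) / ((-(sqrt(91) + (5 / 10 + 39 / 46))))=-5704 / 259479 + 4232 * sqrt(91) / 259479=0.13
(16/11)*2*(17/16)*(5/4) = 85/22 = 3.86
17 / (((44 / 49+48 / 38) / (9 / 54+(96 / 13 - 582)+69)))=-623979475 / 156936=-3976.01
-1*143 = -143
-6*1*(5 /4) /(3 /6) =-15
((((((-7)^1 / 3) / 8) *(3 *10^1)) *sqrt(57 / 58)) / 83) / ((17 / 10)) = -175 *sqrt(3306) / 163676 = -0.06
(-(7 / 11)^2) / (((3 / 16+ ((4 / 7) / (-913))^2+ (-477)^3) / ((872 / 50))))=115386451264 / 1773179749399176725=0.00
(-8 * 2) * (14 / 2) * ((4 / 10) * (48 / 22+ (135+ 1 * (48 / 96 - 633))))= 1220464 / 55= 22190.25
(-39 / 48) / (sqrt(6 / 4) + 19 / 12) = -741 / 580 + 117 * sqrt(6) / 290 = -0.29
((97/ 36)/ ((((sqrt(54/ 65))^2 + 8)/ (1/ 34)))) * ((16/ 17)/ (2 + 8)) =1261/ 1492974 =0.00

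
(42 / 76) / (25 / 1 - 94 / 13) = 13 / 418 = 0.03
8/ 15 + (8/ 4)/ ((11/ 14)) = 508/ 165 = 3.08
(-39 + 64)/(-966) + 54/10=25957/4830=5.37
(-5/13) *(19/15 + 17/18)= -199/234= -0.85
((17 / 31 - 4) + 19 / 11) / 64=-147 / 5456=-0.03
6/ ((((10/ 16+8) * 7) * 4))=4/ 161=0.02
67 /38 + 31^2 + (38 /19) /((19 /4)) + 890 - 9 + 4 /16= 1844.43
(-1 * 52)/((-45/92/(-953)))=-4559152/45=-101314.49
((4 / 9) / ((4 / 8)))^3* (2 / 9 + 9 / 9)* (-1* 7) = -39424 / 6561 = -6.01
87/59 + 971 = 57376/59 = 972.47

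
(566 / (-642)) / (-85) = 283 / 27285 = 0.01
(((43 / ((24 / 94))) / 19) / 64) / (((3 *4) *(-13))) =-0.00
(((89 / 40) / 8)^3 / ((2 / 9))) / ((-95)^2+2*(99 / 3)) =6344721 / 595787776000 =0.00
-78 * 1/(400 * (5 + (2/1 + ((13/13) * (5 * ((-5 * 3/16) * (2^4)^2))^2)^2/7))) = -273/414720000009800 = -0.00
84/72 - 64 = -377/6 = -62.83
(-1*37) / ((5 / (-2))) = 74 / 5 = 14.80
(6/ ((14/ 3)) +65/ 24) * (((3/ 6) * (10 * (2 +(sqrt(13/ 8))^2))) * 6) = 97295/ 224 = 434.35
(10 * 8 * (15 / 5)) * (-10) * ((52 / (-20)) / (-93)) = -2080 / 31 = -67.10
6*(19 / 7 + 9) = 492 / 7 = 70.29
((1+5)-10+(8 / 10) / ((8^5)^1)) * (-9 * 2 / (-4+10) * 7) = 3440619 / 40960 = 84.00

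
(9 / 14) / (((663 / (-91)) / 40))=-60 / 17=-3.53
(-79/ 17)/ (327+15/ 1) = -79/ 5814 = -0.01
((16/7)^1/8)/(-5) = -0.06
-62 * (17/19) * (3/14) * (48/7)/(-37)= 75888/34447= 2.20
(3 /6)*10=5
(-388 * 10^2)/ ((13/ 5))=-194000/ 13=-14923.08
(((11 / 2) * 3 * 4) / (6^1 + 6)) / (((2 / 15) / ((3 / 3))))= 165 / 4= 41.25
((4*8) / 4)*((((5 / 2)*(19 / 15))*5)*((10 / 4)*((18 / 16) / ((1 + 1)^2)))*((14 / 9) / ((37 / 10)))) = 16625 / 444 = 37.44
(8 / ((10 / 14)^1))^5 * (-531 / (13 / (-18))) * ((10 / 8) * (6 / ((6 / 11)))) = 14475709366272 / 8125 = 1781625768.16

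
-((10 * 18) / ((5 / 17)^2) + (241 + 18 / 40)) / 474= -9289 / 1896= -4.90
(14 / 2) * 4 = 28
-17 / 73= -0.23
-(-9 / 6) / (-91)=-3 / 182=-0.02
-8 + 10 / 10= -7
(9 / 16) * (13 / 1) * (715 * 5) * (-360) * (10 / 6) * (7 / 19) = -219594375 / 38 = -5778799.34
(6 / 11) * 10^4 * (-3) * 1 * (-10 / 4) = 450000 / 11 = 40909.09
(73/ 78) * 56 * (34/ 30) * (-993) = -11501588/ 195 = -58982.50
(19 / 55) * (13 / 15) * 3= 247 / 275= 0.90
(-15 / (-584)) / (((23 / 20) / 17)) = 0.38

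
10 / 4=5 / 2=2.50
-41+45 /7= -242 /7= -34.57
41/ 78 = 0.53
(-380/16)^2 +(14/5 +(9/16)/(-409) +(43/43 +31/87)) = 101094407/177915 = 568.22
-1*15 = -15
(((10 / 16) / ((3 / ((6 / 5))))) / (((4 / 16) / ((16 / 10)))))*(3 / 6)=4 / 5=0.80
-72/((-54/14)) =56/3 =18.67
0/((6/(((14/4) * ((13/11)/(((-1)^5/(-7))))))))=0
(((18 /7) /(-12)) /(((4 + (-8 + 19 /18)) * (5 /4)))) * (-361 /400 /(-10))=9747 /1855000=0.01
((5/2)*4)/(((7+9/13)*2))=13/20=0.65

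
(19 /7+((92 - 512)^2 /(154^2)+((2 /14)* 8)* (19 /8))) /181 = 10898 /153307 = 0.07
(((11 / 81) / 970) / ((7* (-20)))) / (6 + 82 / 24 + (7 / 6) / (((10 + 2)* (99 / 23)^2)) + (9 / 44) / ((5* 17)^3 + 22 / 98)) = -60078949524 / 566048432495597275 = -0.00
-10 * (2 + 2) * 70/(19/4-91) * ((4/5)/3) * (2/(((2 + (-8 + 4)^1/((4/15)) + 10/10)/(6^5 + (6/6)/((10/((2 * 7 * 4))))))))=-11227.56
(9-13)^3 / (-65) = 64 / 65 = 0.98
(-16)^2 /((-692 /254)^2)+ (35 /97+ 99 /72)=841345019 /23224904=36.23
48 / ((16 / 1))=3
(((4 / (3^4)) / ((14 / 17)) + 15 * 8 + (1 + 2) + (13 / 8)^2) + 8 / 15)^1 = 22903883 / 181440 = 126.23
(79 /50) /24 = 79 /1200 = 0.07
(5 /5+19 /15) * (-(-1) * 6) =13.60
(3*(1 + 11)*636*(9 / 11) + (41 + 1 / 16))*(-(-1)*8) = 3304251 / 22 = 150193.23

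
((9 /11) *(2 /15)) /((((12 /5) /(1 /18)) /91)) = 91 /396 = 0.23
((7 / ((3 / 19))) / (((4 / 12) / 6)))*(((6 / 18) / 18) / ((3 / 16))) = 2128 / 27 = 78.81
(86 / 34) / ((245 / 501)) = 21543 / 4165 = 5.17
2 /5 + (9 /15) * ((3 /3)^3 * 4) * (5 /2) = 32 /5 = 6.40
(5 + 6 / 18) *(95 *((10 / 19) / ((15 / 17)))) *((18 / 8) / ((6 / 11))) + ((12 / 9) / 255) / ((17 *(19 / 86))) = 308045444 / 247095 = 1246.67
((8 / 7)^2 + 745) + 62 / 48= 879175 / 1176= 747.60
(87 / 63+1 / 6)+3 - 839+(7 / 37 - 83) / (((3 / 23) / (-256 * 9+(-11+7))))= 758598175 / 518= 1464475.24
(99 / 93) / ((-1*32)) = -33 / 992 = -0.03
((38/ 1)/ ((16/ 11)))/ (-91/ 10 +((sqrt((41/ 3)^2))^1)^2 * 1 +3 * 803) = 9405/ 931204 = 0.01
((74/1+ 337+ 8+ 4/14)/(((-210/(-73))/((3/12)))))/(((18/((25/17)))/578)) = 18211675/10584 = 1720.68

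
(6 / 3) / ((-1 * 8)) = -1 / 4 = -0.25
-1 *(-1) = 1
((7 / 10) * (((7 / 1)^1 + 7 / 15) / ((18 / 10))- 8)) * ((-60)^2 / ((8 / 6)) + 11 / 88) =-1965691 / 270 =-7280.34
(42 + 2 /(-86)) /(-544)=-1805 /23392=-0.08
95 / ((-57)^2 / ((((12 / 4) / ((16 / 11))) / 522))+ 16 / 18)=9405 / 81407032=0.00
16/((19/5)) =4.21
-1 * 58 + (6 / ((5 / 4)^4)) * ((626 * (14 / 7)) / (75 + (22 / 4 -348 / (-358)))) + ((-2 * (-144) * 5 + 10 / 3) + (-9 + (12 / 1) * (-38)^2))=1024970298703 / 54688125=18742.10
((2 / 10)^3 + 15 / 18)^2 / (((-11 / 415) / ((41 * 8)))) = -2709883766 / 309375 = -8759.22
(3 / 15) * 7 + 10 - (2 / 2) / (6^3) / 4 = 49243 / 4320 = 11.40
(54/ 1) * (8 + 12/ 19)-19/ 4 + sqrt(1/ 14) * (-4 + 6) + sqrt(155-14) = sqrt(14)/ 7 + sqrt(141) + 35063/ 76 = 473.76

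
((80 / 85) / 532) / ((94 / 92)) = 184 / 106267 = 0.00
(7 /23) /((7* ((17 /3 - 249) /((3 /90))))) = -1 /167900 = -0.00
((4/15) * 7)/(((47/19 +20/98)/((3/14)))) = 1862/12465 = 0.15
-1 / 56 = -0.02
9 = 9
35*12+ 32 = 452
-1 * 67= -67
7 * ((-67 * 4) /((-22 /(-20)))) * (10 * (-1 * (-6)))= -1125600 /11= -102327.27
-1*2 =-2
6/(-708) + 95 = 11209/118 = 94.99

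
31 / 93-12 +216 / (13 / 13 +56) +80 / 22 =-2659 / 627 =-4.24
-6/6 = -1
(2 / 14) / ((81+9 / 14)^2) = 28 / 1306449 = 0.00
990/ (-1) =-990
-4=-4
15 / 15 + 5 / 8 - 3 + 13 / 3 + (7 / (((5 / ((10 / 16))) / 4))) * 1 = 155 / 24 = 6.46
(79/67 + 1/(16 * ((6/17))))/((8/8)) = 8723/6432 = 1.36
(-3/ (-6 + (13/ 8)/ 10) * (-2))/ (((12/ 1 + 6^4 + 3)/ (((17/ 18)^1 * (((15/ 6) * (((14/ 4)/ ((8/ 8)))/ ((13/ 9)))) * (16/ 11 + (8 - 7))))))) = -321300/ 29183297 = -0.01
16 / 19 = 0.84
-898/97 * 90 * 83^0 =-80820/97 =-833.20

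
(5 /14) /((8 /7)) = 0.31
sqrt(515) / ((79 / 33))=33 * sqrt(515) / 79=9.48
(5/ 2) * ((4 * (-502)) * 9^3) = -3659580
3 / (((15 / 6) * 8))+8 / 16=13 / 20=0.65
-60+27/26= -58.96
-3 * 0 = 0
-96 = -96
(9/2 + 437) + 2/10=4417/10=441.70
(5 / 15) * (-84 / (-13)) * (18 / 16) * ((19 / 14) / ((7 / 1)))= 171 / 364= 0.47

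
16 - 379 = -363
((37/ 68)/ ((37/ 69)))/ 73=69/ 4964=0.01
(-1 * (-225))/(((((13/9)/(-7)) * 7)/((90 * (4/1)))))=-729000/13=-56076.92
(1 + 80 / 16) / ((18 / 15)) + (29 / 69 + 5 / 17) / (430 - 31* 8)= 534134 / 106743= 5.00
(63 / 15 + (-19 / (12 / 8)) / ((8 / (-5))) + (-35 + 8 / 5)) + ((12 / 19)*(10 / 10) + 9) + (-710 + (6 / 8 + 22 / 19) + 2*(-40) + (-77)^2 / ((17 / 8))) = 9643361 / 4845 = 1990.37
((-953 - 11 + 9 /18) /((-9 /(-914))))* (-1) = 880639 /9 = 97848.78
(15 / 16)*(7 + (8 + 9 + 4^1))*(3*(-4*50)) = -15750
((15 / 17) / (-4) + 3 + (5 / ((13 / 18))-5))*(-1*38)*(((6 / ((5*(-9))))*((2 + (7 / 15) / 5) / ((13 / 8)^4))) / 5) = 50791755776 / 35504893125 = 1.43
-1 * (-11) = 11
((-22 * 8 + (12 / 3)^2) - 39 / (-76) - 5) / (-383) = 12501 / 29108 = 0.43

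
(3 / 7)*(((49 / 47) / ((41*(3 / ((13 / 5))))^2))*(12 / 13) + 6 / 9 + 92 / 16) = 21728381 / 7900700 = 2.75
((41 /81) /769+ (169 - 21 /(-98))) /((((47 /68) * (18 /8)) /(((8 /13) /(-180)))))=-8027438896 /21579214293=-0.37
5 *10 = 50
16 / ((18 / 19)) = 152 / 9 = 16.89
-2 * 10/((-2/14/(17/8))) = 595/2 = 297.50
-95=-95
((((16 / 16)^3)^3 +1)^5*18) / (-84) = -48 / 7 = -6.86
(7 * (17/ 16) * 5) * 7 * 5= 20825/ 16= 1301.56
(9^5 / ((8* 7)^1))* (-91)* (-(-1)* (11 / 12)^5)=-508760109 / 8192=-62104.51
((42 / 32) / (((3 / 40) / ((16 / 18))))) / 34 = 70 / 153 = 0.46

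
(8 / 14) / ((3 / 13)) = 52 / 21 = 2.48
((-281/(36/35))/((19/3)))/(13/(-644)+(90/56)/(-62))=14024710/14991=935.54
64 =64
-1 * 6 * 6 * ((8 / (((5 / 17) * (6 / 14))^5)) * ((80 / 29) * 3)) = -12218130738688 / 163125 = -74900418.32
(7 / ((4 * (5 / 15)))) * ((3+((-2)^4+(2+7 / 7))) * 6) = 693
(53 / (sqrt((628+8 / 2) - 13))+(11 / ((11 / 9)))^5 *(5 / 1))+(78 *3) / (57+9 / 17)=53 *sqrt(619) / 619+48125598 / 163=295251.20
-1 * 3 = -3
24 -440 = -416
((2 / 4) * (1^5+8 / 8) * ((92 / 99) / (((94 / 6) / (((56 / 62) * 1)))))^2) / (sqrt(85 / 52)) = 13271552 * sqrt(1105) / 196501517685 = 0.00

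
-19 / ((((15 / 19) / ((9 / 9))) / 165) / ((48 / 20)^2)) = -571824 / 25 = -22872.96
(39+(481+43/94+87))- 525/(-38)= 554797/893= 621.27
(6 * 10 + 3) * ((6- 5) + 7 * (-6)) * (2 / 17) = -5166 / 17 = -303.88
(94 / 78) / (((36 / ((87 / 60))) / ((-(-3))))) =1363 / 9360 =0.15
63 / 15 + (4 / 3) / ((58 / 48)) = 769 / 145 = 5.30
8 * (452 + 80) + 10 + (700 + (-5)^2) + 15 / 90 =29947 / 6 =4991.17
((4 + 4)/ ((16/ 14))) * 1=7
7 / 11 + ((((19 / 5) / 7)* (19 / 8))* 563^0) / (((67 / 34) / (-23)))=-14.41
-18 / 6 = -3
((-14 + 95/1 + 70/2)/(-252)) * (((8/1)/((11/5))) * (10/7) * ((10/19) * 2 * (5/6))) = -580000/276507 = -2.10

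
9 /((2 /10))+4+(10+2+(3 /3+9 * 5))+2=109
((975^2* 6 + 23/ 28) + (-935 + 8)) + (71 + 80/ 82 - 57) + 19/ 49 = 45828015689/ 8036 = 5702839.18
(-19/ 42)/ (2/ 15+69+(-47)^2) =-95/ 478408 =-0.00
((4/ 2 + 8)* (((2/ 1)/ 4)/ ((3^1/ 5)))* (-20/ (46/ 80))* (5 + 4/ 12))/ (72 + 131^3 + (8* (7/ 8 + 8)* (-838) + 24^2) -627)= -0.00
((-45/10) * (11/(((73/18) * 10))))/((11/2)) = -81/365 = -0.22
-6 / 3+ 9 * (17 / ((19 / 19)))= 151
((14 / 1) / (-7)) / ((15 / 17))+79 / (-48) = -313 / 80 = -3.91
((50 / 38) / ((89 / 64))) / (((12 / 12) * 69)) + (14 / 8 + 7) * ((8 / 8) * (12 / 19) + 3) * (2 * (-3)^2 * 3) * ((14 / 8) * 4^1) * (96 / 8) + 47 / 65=1093162848563 / 7584135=144138.11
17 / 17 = 1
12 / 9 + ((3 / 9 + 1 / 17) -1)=37 / 51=0.73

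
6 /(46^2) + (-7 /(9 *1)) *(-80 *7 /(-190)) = -2.29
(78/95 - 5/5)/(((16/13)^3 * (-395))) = 37349/153702400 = 0.00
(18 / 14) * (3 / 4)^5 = 2187 / 7168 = 0.31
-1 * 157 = -157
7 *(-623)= -4361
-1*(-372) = 372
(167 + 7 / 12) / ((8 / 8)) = 2011 / 12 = 167.58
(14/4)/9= 7/18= 0.39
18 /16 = 9 /8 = 1.12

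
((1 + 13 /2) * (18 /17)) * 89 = 12015 /17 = 706.76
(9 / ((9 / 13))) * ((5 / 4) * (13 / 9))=845 / 36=23.47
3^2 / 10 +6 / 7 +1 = 193 / 70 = 2.76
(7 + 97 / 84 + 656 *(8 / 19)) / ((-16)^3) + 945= 944.93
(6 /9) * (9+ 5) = 28 /3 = 9.33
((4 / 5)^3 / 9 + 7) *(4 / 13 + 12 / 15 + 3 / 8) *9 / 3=2040323 / 65000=31.39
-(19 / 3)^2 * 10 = -3610 / 9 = -401.11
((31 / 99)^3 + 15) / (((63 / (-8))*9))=-16667744 / 78594219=-0.21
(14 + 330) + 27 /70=24107 /70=344.39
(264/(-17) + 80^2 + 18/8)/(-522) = -434297/35496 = -12.24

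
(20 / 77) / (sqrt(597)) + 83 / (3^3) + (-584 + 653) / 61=20*sqrt(597) / 45969 + 6926 / 1647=4.22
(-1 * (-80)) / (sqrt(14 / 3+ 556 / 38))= 8 * sqrt(627) / 11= 18.21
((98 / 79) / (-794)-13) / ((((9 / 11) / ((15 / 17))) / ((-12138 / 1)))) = 5337683120 / 31363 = 170190.45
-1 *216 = -216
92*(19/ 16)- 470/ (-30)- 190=-781/ 12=-65.08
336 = 336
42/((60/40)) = 28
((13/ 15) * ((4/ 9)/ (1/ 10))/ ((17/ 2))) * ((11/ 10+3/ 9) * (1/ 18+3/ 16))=3913/ 24786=0.16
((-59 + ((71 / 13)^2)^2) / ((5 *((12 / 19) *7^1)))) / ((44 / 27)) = 184420251 / 7997080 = 23.06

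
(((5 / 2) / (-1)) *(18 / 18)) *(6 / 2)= -15 / 2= -7.50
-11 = -11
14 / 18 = 7 / 9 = 0.78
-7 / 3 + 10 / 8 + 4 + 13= 191 / 12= 15.92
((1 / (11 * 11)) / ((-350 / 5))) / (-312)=1 / 2642640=0.00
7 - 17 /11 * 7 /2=35 /22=1.59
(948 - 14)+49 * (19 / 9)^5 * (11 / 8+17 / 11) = 6934.70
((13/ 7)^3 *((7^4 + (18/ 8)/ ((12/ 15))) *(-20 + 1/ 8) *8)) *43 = -105269389.91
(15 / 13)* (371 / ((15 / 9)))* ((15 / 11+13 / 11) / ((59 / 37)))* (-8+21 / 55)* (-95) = 27538723044 / 92807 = 296731.10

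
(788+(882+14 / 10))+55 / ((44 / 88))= 8907 / 5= 1781.40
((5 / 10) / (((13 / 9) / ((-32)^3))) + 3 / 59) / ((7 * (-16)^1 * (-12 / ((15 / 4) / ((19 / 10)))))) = -217496625 / 13057408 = -16.66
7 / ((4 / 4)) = 7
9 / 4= 2.25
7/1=7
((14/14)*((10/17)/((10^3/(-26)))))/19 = -13/16150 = -0.00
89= 89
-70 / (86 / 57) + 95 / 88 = -171475 / 3784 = -45.32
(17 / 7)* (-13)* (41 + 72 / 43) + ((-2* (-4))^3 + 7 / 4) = -1003585 / 1204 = -833.54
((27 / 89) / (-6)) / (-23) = 9 / 4094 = 0.00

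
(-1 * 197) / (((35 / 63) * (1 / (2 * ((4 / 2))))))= -7092 / 5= -1418.40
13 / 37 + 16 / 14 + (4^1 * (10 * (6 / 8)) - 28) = 905 / 259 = 3.49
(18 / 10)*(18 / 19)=162 / 95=1.71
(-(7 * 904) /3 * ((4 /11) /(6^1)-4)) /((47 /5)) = 4113200 /4653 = 883.99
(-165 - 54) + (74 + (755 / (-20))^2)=20481 / 16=1280.06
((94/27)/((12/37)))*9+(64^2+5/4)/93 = 156985/1116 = 140.67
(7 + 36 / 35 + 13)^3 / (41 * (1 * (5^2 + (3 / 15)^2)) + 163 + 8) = 398688256 / 51348815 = 7.76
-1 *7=-7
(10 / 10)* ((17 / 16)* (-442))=-3757 / 8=-469.62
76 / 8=19 / 2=9.50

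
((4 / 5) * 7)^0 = 1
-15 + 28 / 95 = -1397 / 95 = -14.71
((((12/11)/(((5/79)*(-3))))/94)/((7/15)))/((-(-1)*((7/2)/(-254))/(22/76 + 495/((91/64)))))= 13187094276/3981887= 3311.77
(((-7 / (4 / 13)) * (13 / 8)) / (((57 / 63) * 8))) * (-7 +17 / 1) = -124215 / 2432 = -51.08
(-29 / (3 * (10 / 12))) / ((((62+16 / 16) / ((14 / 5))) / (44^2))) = -224576 / 225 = -998.12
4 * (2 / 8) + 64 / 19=83 / 19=4.37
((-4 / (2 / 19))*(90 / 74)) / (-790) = 171 / 2923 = 0.06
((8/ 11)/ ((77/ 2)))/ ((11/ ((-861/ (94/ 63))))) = -61992/ 62557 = -0.99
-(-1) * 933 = 933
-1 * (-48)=48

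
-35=-35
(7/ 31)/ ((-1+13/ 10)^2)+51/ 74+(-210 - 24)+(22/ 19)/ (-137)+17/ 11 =-135531500641/ 591156918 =-229.26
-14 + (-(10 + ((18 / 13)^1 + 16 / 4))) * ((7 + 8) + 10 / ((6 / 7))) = -16546 / 39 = -424.26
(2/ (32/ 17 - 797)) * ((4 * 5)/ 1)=-680/ 13517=-0.05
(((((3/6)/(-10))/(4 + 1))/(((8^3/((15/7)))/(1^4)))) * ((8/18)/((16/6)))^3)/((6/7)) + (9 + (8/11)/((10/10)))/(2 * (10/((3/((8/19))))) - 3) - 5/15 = -27158446201/535265280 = -50.74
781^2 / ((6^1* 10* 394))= 609961 / 23640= 25.80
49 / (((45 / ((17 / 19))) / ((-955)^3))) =-145105913575 / 171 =-848572594.01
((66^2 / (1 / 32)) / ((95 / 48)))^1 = 6690816 / 95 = 70429.64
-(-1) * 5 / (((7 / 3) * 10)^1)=3 / 14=0.21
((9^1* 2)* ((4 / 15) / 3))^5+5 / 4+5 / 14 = 1058129 / 87500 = 12.09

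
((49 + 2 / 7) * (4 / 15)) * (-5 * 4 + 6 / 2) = -1564 / 7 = -223.43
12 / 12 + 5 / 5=2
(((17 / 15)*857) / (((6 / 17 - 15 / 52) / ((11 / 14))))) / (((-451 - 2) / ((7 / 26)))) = -2724403 / 387315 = -7.03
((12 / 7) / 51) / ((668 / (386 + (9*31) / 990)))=42491 / 2186030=0.02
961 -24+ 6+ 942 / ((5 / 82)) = 81959 / 5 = 16391.80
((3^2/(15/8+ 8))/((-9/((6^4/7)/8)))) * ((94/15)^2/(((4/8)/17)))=-43261056/13825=-3129.19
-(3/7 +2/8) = -19/28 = -0.68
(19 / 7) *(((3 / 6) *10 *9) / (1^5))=855 / 7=122.14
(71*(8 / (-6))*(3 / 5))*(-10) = 568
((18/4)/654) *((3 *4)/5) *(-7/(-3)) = 21/545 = 0.04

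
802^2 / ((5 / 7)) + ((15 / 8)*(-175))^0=4502433 / 5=900486.60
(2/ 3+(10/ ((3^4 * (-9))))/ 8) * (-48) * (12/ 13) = -31024/ 1053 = -29.46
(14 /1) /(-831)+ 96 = 79762 /831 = 95.98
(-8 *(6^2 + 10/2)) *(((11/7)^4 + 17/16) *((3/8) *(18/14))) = -304505811/268912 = -1132.36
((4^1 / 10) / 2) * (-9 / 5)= -9 / 25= -0.36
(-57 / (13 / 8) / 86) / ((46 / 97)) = -11058 / 12857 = -0.86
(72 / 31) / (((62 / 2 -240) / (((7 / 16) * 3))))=-189 / 12958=-0.01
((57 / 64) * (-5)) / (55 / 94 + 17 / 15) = -2.59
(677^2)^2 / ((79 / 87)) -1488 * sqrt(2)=18275696084967 / 79 -1488 * sqrt(2)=231337923021.81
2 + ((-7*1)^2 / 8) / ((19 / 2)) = 201 / 76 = 2.64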